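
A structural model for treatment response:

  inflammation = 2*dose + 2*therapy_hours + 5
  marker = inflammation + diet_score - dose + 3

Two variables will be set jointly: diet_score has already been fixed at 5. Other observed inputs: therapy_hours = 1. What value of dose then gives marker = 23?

With diet_score held at 5:
Substituting into the inflammation equation gives inflammation = 2*dose + 7.
Substituting into the marker equation gives marker = dose + 15.
Solve dose + 15 = 23: dose = (23 - 15) / 1 = 8.

dose = 8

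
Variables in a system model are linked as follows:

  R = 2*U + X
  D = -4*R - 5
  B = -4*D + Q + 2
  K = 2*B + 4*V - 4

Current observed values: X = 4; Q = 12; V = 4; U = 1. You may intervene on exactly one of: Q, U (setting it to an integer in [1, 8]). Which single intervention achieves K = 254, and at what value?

Intervening on Q: with other inputs at their observed values, K = 2*Q + 248. Solving for 254 gives Q = 3, within [1, 8].
Intervening on U: K = 64*U + 208. Reaching 254 requires U = 23/32, not an integer.

set Q = 3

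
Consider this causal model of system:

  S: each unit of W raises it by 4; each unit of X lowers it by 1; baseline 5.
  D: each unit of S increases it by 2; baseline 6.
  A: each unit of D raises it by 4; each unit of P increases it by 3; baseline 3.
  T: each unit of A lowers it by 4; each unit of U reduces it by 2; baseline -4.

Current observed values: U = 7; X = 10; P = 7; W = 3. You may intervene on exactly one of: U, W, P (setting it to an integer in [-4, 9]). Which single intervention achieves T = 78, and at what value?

Intervening on U: T = -2*U - 420. Reaching 78 requires U = -249, outside [-4, 9].
Intervening on W: with other inputs at their observed values, T = -128*W - 50. Solving for 78 gives W = -1, within [-4, 9].
Intervening on P: T = -12*P - 350. Reaching 78 requires P = -107/3, not an integer.

set W = -1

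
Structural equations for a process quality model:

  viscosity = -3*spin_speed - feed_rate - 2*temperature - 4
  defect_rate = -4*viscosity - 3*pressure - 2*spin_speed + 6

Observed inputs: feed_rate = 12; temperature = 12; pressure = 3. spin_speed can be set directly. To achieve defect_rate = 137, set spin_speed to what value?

spin_speed = -2

Substituting into the viscosity equation gives viscosity = -3*spin_speed - 40.
So defect_rate = 10*spin_speed + 157.
Solve 10*spin_speed + 157 = 137: spin_speed = (137 - 157) / 10 = -2.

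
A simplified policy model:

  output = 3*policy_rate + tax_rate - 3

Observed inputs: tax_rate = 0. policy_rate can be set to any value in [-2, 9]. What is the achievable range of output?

-9 to 24

Substituting into the output equation gives output = 3*policy_rate - 3.
Linear in policy_rate, so extremes are at the endpoints: policy_rate = -2 gives output = -9; policy_rate = 9 gives output = 24.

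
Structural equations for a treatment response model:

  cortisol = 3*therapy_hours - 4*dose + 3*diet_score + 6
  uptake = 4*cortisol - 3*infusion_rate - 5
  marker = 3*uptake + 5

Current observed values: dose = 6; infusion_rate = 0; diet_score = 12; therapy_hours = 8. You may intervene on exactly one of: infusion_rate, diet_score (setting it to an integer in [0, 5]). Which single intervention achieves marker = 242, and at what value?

set diet_score = 5

Intervening on infusion_rate: marker = -9*infusion_rate + 494. Reaching 242 requires infusion_rate = 28, outside [0, 5].
Intervening on diet_score: with other inputs at their observed values, marker = 36*diet_score + 62. Solving for 242 gives diet_score = 5, within [0, 5].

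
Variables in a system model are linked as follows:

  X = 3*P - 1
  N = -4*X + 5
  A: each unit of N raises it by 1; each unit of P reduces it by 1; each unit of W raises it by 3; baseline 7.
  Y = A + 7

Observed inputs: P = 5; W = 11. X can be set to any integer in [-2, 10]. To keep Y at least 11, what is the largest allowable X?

X = 9

Intervening on X fixes its value directly, overriding its dependence on P.
Substituting into the A equation gives A = -4*X + 40.
Substituting into the Y equation gives Y = -4*X + 47.
Require -4*X + 47 ≥ 11, so X ≤ 9.
The largest integer in [-2, 10] satisfying this is 9.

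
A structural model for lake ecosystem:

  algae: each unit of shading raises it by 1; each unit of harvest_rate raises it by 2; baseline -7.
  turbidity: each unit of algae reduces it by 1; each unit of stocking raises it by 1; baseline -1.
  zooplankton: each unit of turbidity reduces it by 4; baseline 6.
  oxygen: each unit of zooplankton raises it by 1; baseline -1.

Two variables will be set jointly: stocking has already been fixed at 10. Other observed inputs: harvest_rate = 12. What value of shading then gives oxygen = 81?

With stocking held at 10:
Substituting into the algae equation gives algae = shading + 17.
Substituting into the turbidity equation gives turbidity = -shading - 8.
This gives zooplankton = 4*shading + 38.
oxygen becomes 4*shading + 37.
Solve 4*shading + 37 = 81: shading = (81 - 37) / 4 = 11.

shading = 11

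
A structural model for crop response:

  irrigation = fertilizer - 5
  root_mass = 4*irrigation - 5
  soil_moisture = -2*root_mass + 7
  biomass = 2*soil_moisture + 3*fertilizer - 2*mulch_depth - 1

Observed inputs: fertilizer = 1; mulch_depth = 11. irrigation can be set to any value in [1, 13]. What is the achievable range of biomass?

Intervening on irrigation fixes its value directly, overriding its dependence on fertilizer.
Substituting into the soil_moisture equation gives soil_moisture = -8*irrigation + 17.
So biomass = -16*irrigation + 14.
Linear in irrigation, so extremes are at the endpoints: irrigation = 1 gives biomass = -2; irrigation = 13 gives biomass = -194.

-194 to -2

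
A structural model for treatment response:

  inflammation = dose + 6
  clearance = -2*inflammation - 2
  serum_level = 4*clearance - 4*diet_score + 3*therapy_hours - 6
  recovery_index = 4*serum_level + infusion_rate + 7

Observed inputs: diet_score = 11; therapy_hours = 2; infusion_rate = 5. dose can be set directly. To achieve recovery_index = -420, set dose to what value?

Substituting into the clearance equation gives clearance = -2*dose - 14.
serum_level becomes -8*dose - 100.
This gives recovery_index = -32*dose - 388.
Solve -32*dose - 388 = -420: dose = (-420 + 388) / -32 = 1.

dose = 1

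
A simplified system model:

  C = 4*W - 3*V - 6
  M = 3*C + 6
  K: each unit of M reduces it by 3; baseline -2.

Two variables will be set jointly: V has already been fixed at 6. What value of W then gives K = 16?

W = 5

With V held at 6:
Substituting into the C equation gives C = 4*W - 24.
Substituting into the M equation gives M = 12*W - 66.
K becomes -36*W + 196.
Solve -36*W + 196 = 16: W = (16 - 196) / -36 = 5.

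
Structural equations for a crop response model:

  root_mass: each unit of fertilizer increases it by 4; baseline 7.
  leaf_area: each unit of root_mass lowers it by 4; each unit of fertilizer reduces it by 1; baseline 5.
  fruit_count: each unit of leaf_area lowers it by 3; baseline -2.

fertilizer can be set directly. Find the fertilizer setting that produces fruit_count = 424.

fertilizer = 7

Substituting into the leaf_area equation gives leaf_area = -17*fertilizer - 23.
Substituting into the fruit_count equation gives fruit_count = 51*fertilizer + 67.
Solve 51*fertilizer + 67 = 424: fertilizer = (424 - 67) / 51 = 7.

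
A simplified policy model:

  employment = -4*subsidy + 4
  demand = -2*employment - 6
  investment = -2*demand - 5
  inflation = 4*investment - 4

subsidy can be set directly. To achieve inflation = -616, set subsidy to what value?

subsidy = 11

Substituting into the demand equation gives demand = 8*subsidy - 14.
Substituting into the investment equation gives investment = -16*subsidy + 23.
This gives inflation = -64*subsidy + 88.
Solve -64*subsidy + 88 = -616: subsidy = (-616 - 88) / -64 = 11.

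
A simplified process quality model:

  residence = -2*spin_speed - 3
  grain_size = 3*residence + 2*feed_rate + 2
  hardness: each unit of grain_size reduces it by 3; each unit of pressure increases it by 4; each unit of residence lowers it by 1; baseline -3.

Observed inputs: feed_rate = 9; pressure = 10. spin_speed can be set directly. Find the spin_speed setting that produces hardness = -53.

Substituting into the grain_size equation gives grain_size = -6*spin_speed + 11.
Substituting into the hardness equation gives hardness = 20*spin_speed + 7.
Solve 20*spin_speed + 7 = -53: spin_speed = (-53 - 7) / 20 = -3.

spin_speed = -3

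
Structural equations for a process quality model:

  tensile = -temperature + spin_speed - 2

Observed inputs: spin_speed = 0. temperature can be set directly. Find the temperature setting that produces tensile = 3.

temperature = -5

Substituting into the tensile equation gives tensile = -temperature - 2.
Solve -temperature - 2 = 3: temperature = (3 + 2) / -1 = -5.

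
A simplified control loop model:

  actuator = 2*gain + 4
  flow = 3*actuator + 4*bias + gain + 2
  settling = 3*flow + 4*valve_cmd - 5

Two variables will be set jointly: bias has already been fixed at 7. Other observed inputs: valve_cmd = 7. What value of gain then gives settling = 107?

With bias held at 7:
Substituting into the flow equation gives flow = 7*gain + 42.
Substituting into the settling equation gives settling = 21*gain + 149.
Solve 21*gain + 149 = 107: gain = (107 - 149) / 21 = -2.

gain = -2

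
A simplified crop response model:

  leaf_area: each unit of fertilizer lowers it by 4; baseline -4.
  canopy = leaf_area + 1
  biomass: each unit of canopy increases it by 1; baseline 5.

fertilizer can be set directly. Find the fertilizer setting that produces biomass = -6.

Substituting into the canopy equation gives canopy = -4*fertilizer - 3.
Substituting into the biomass equation gives biomass = -4*fertilizer + 2.
Solve -4*fertilizer + 2 = -6: fertilizer = (-6 - 2) / -4 = 2.

fertilizer = 2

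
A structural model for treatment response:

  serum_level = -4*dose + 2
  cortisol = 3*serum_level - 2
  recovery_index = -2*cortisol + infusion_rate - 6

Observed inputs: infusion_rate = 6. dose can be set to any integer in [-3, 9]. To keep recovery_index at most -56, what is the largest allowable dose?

Substituting into the cortisol equation gives cortisol = -12*dose + 4.
So recovery_index = 24*dose - 8.
Require 24*dose - 8 ≤ -56, so dose ≤ -2.
The largest integer in [-3, 9] satisfying this is -2.

dose = -2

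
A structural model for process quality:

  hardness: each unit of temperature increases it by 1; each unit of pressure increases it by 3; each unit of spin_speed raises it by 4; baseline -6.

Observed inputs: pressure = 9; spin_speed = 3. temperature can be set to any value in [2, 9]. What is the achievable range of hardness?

35 to 42

Substituting into the hardness equation gives hardness = temperature + 33.
Linear in temperature, so extremes are at the endpoints: temperature = 2 gives hardness = 35; temperature = 9 gives hardness = 42.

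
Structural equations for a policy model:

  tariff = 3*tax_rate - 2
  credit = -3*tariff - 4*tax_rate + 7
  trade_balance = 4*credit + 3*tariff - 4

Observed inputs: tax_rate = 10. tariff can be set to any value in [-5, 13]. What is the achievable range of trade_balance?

Intervening on tariff fixes its value directly, overriding its dependence on tax_rate.
Substituting into the credit equation gives credit = -3*tariff - 33.
trade_balance becomes -9*tariff - 136.
Linear in tariff, so extremes are at the endpoints: tariff = -5 gives trade_balance = -91; tariff = 13 gives trade_balance = -253.

-253 to -91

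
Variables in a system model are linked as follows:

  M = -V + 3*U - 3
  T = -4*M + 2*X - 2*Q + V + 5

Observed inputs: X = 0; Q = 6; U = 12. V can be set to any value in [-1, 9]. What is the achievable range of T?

-144 to -94

Substituting into the M equation gives M = -V + 33.
T becomes 5*V - 139.
Linear in V, so extremes are at the endpoints: V = -1 gives T = -144; V = 9 gives T = -94.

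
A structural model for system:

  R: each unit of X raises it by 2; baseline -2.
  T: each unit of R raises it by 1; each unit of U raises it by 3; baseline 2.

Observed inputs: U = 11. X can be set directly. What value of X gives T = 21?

X = -6

Substituting into the T equation gives T = 2*X + 33.
Solve 2*X + 33 = 21: X = (21 - 33) / 2 = -6.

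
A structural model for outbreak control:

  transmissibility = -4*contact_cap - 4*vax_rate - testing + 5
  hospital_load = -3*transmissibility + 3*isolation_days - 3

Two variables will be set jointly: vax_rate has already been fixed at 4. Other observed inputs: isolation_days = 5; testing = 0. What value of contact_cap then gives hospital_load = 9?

contact_cap = -3

With vax_rate held at 4:
Substituting into the transmissibility equation gives transmissibility = -4*contact_cap - 11.
This gives hospital_load = 12*contact_cap + 45.
Solve 12*contact_cap + 45 = 9: contact_cap = (9 - 45) / 12 = -3.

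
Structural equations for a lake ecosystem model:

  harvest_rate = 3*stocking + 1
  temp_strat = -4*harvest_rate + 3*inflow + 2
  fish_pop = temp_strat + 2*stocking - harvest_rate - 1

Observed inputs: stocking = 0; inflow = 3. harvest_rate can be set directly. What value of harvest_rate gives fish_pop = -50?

Intervening on harvest_rate fixes its value directly, overriding its dependence on stocking.
Substituting into the temp_strat equation gives temp_strat = -4*harvest_rate + 11.
fish_pop becomes -5*harvest_rate + 10.
Solve -5*harvest_rate + 10 = -50: harvest_rate = (-50 - 10) / -5 = 12.

harvest_rate = 12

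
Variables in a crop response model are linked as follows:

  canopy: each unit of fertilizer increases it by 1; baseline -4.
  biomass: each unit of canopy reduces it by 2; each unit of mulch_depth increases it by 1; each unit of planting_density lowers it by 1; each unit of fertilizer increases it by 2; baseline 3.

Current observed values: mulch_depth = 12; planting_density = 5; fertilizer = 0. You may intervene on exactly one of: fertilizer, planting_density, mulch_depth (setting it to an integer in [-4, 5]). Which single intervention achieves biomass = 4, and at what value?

Intervening on fertilizer: the paths from fertilizer to biomass cancel (net effect zero), leaving biomass = 18; 4 is unreachable this way.
Intervening on planting_density: biomass = -planting_density + 23. Reaching 4 requires planting_density = 19, outside [-4, 5].
Intervening on mulch_depth: with other inputs at their observed values, biomass = mulch_depth + 6. Solving for 4 gives mulch_depth = -2, within [-4, 5].

set mulch_depth = -2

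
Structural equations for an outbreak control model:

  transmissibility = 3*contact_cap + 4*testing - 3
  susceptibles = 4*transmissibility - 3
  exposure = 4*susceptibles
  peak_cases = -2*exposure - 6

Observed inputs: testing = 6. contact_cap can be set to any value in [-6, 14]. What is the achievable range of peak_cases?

Substituting into the transmissibility equation gives transmissibility = 3*contact_cap + 21.
susceptibles becomes 12*contact_cap + 81.
Substituting into the exposure equation gives exposure = 48*contact_cap + 324.
peak_cases becomes -96*contact_cap - 654.
Linear in contact_cap, so extremes are at the endpoints: contact_cap = -6 gives peak_cases = -78; contact_cap = 14 gives peak_cases = -1998.

-1998 to -78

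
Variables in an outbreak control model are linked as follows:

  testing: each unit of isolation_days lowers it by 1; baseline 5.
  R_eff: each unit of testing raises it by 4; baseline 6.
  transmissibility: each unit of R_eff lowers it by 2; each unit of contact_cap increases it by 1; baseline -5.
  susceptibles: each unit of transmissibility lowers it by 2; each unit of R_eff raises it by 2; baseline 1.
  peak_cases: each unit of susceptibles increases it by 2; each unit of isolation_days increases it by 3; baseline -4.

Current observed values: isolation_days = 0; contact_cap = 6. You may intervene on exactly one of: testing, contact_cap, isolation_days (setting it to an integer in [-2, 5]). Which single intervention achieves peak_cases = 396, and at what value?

Intervening on testing: peak_cases = 48*testing + 66. Reaching 396 requires testing = 55/8, not an integer.
Intervening on contact_cap: peak_cases = -4*contact_cap + 330. Reaching 396 requires contact_cap = -33/2, not an integer.
Intervening on isolation_days: with other inputs at their observed values, peak_cases = -45*isolation_days + 306. Solving for 396 gives isolation_days = -2, within [-2, 5].

set isolation_days = -2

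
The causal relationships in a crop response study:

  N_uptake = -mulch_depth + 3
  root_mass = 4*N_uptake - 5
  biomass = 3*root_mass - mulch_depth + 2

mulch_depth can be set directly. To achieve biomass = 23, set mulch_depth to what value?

mulch_depth = 0

Substituting into the root_mass equation gives root_mass = -4*mulch_depth + 7.
Substituting into the biomass equation gives biomass = -13*mulch_depth + 23.
Solve -13*mulch_depth + 23 = 23: mulch_depth = (23 - 23) / -13 = 0.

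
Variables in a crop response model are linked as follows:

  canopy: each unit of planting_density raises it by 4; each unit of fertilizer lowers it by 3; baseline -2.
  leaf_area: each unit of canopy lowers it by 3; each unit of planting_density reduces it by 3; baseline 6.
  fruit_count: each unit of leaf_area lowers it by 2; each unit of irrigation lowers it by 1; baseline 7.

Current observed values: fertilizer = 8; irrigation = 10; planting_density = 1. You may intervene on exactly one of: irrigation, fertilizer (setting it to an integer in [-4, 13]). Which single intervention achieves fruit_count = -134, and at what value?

Intervening on irrigation: with other inputs at their observed values, fruit_count = -irrigation - 131. Solving for -134 gives irrigation = 3, within [-4, 13].
Intervening on fertilizer: fruit_count = -18*fertilizer + 3. Reaching -134 requires fertilizer = 137/18, not an integer.

set irrigation = 3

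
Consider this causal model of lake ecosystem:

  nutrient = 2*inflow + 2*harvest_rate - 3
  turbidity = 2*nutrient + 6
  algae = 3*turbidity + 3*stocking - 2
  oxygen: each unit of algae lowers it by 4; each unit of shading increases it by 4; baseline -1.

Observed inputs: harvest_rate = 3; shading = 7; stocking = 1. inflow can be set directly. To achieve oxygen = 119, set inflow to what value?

Substituting into the nutrient equation gives nutrient = 2*inflow + 3.
So turbidity = 4*inflow + 12.
This gives algae = 12*inflow + 37.
Substituting into the oxygen equation gives oxygen = -48*inflow - 121.
Solve -48*inflow - 121 = 119: inflow = (119 + 121) / -48 = -5.

inflow = -5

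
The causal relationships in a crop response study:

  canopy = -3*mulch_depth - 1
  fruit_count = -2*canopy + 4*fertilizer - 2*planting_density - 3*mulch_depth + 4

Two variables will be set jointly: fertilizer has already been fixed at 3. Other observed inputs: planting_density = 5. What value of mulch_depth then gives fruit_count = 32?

With fertilizer held at 3:
Substituting into the fruit_count equation gives fruit_count = 3*mulch_depth + 8.
Solve 3*mulch_depth + 8 = 32: mulch_depth = (32 - 8) / 3 = 8.

mulch_depth = 8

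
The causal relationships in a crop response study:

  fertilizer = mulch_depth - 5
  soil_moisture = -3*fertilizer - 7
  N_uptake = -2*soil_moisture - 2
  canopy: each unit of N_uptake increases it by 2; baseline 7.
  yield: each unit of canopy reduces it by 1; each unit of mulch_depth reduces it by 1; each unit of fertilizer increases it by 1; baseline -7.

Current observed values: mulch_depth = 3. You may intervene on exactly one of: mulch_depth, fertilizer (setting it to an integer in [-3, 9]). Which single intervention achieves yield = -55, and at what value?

Intervening on mulch_depth: with other inputs at their observed values, yield = -12*mulch_depth + 17. Solving for -55 gives mulch_depth = 6, within [-3, 9].
Intervening on fertilizer: yield = -11*fertilizer - 41. Reaching -55 requires fertilizer = 14/11, not an integer.

set mulch_depth = 6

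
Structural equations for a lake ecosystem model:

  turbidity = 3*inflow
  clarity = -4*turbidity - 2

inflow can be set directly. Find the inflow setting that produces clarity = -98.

inflow = 8

Substituting into the clarity equation gives clarity = -12*inflow - 2.
Solve -12*inflow - 2 = -98: inflow = (-98 + 2) / -12 = 8.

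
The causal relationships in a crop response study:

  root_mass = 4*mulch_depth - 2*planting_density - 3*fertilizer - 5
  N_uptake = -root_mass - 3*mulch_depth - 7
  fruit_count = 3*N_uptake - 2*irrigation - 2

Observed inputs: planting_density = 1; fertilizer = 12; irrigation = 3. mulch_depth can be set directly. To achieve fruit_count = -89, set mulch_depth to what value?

mulch_depth = 9

Substituting into the root_mass equation gives root_mass = 4*mulch_depth - 43.
Substituting into the N_uptake equation gives N_uptake = -7*mulch_depth + 36.
fruit_count becomes -21*mulch_depth + 100.
Solve -21*mulch_depth + 100 = -89: mulch_depth = (-89 - 100) / -21 = 9.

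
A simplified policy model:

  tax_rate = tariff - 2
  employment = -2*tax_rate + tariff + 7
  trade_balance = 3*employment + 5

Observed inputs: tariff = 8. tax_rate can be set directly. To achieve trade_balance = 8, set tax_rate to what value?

tax_rate = 7

Intervening on tax_rate fixes its value directly, overriding its dependence on tariff.
Substituting into the employment equation gives employment = -2*tax_rate + 15.
Substituting into the trade_balance equation gives trade_balance = -6*tax_rate + 50.
Solve -6*tax_rate + 50 = 8: tax_rate = (8 - 50) / -6 = 7.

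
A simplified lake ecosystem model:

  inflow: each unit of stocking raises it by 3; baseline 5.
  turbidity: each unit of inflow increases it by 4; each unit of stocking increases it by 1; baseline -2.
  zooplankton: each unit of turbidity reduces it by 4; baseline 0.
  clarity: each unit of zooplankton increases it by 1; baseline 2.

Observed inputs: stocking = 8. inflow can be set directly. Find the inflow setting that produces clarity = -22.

inflow = 0

Intervening on inflow fixes its value directly, overriding its dependence on stocking.
Substituting into the turbidity equation gives turbidity = 4*inflow + 6.
Substituting into the zooplankton equation gives zooplankton = -16*inflow - 24.
clarity becomes -16*inflow - 22.
Solve -16*inflow - 22 = -22: inflow = (-22 + 22) / -16 = 0.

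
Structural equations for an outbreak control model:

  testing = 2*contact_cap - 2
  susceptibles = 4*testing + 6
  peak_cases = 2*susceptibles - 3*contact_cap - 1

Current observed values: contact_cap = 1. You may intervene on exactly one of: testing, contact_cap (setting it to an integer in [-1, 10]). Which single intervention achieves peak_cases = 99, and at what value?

Intervening on testing: peak_cases = 8*testing + 8. Reaching 99 requires testing = 91/8, not an integer.
Intervening on contact_cap: with other inputs at their observed values, peak_cases = 13*contact_cap - 5. Solving for 99 gives contact_cap = 8, within [-1, 10].

set contact_cap = 8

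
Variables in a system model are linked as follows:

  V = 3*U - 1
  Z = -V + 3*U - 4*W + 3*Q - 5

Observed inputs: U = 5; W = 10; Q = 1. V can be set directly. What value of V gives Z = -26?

Intervening on V fixes its value directly, overriding its dependence on U.
Substituting into the Z equation gives Z = -V - 27.
Solve -V - 27 = -26: V = (-26 + 27) / -1 = -1.

V = -1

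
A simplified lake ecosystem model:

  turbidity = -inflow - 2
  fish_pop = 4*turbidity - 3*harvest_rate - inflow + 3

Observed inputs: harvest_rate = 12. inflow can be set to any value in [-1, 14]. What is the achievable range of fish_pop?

Substituting into the fish_pop equation gives fish_pop = -5*inflow - 41.
Linear in inflow, so extremes are at the endpoints: inflow = -1 gives fish_pop = -36; inflow = 14 gives fish_pop = -111.

-111 to -36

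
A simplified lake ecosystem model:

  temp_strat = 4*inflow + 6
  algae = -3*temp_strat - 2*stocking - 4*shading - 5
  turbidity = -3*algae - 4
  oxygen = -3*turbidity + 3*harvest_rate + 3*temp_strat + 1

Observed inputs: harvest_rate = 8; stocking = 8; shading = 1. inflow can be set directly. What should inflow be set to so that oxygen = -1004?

inflow = 7

Substituting into the algae equation gives algae = -12*inflow - 43.
This gives turbidity = 36*inflow + 125.
Substituting into the oxygen equation gives oxygen = -96*inflow - 332.
Solve -96*inflow - 332 = -1004: inflow = (-1004 + 332) / -96 = 7.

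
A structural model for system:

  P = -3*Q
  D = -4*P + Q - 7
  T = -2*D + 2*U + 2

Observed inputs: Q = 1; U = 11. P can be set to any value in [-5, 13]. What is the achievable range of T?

-4 to 140

Intervening on P fixes its value directly, overriding its dependence on Q.
Substituting into the D equation gives D = -4*P - 6.
This gives T = 8*P + 36.
Linear in P, so extremes are at the endpoints: P = -5 gives T = -4; P = 13 gives T = 140.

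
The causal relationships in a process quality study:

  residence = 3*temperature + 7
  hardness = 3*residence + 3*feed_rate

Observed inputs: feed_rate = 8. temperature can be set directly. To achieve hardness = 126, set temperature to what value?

Substituting into the hardness equation gives hardness = 9*temperature + 45.
Solve 9*temperature + 45 = 126: temperature = (126 - 45) / 9 = 9.

temperature = 9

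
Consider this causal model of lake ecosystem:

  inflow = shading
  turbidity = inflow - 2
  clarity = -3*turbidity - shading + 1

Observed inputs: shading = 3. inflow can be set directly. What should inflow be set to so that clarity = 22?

inflow = -6

Intervening on inflow fixes its value directly, overriding its dependence on shading.
Substituting into the clarity equation gives clarity = -3*inflow + 4.
Solve -3*inflow + 4 = 22: inflow = (22 - 4) / -3 = -6.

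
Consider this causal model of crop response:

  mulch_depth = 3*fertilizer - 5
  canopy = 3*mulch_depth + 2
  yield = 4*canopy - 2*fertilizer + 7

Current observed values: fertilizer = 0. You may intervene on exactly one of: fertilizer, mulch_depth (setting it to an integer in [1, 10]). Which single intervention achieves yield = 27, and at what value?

Intervening on fertilizer: yield = 34*fertilizer - 45. Reaching 27 requires fertilizer = 36/17, not an integer.
Intervening on mulch_depth: with other inputs at their observed values, yield = 12*mulch_depth + 15. Solving for 27 gives mulch_depth = 1, within [1, 10].

set mulch_depth = 1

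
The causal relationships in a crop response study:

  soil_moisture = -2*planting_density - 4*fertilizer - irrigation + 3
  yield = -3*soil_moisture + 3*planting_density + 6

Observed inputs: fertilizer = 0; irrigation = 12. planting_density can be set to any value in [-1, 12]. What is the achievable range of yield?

24 to 141

Substituting into the soil_moisture equation gives soil_moisture = -2*planting_density - 9.
Substituting into the yield equation gives yield = 9*planting_density + 33.
Linear in planting_density, so extremes are at the endpoints: planting_density = -1 gives yield = 24; planting_density = 12 gives yield = 141.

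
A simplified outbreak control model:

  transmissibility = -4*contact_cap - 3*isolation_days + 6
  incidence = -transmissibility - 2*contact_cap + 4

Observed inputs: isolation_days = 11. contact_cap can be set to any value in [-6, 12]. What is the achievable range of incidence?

19 to 55

Substituting into the transmissibility equation gives transmissibility = -4*contact_cap - 27.
incidence becomes 2*contact_cap + 31.
Linear in contact_cap, so extremes are at the endpoints: contact_cap = -6 gives incidence = 19; contact_cap = 12 gives incidence = 55.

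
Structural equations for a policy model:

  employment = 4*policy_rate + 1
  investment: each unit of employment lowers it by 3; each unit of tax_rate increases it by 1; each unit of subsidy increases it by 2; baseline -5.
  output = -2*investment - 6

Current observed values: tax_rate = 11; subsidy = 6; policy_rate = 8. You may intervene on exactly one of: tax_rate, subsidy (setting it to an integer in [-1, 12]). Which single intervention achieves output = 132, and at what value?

Intervening on tax_rate: output = -2*tax_rate + 178. Reaching 132 requires tax_rate = 23, outside [-1, 12].
Intervening on subsidy: with other inputs at their observed values, output = -4*subsidy + 180. Solving for 132 gives subsidy = 12, within [-1, 12].

set subsidy = 12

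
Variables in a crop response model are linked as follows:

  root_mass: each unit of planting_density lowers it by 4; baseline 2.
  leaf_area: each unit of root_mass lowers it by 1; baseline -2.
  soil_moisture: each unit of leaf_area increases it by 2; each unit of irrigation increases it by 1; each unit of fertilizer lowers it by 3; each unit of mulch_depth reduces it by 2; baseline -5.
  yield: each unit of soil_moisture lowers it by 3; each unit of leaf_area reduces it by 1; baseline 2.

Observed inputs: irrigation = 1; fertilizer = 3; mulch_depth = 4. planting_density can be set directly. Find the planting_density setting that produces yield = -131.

Substituting into the leaf_area equation gives leaf_area = 4*planting_density - 4.
So soil_moisture = 8*planting_density - 29.
So yield = -28*planting_density + 93.
Solve -28*planting_density + 93 = -131: planting_density = (-131 - 93) / -28 = 8.

planting_density = 8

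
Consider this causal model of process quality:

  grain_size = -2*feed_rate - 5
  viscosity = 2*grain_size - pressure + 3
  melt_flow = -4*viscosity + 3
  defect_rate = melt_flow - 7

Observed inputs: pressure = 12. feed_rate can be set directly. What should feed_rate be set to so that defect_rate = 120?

Substituting into the viscosity equation gives viscosity = -4*feed_rate - 19.
So melt_flow = 16*feed_rate + 79.
Substituting into the defect_rate equation gives defect_rate = 16*feed_rate + 72.
Solve 16*feed_rate + 72 = 120: feed_rate = (120 - 72) / 16 = 3.

feed_rate = 3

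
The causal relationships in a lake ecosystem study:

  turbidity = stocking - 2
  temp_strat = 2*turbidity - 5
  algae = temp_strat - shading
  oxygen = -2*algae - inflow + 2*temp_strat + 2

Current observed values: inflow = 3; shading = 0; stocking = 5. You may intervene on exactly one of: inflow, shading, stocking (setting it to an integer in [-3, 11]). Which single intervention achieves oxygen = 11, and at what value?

Intervening on inflow: oxygen = -inflow + 2. Reaching 11 requires inflow = -9, outside [-3, 11].
Intervening on shading: with other inputs at their observed values, oxygen = 2*shading - 1. Solving for 11 gives shading = 6, within [-3, 11].
Intervening on stocking: the paths from stocking to oxygen cancel (net effect zero), leaving oxygen = -1; 11 is unreachable this way.

set shading = 6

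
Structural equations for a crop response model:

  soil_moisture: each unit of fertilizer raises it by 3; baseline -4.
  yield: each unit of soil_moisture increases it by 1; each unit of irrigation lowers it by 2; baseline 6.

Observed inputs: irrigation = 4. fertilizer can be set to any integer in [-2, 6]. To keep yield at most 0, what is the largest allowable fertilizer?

fertilizer = 2

Substituting into the yield equation gives yield = 3*fertilizer - 6.
Require 3*fertilizer - 6 ≤ 0, so fertilizer ≤ 2.
The largest integer in [-2, 6] satisfying this is 2.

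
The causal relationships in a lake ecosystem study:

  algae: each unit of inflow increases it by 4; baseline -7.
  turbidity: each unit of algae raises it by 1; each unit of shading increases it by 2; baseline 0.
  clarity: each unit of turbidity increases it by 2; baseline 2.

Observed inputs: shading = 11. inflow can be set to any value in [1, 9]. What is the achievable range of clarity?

Substituting into the turbidity equation gives turbidity = 4*inflow + 15.
Substituting into the clarity equation gives clarity = 8*inflow + 32.
Linear in inflow, so extremes are at the endpoints: inflow = 1 gives clarity = 40; inflow = 9 gives clarity = 104.

40 to 104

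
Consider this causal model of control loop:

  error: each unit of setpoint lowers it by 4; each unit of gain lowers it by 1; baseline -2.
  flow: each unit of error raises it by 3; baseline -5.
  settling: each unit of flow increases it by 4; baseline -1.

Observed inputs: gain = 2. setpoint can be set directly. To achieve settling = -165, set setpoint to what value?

setpoint = 2

Substituting into the error equation gives error = -4*setpoint - 4.
Substituting into the flow equation gives flow = -12*setpoint - 17.
So settling = -48*setpoint - 69.
Solve -48*setpoint - 69 = -165: setpoint = (-165 + 69) / -48 = 2.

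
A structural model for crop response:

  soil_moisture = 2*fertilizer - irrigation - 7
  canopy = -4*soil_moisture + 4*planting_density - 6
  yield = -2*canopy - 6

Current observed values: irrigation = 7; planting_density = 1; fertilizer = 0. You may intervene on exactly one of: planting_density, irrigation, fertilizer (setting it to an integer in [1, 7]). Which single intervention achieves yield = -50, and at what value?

Intervening on planting_density: yield = -8*planting_density - 106. Reaching -50 requires planting_density = -7, outside [1, 7].
Intervening on irrigation: yield = -8*irrigation - 58. Reaching -50 requires irrigation = -1, outside [1, 7].
Intervening on fertilizer: with other inputs at their observed values, yield = 16*fertilizer - 114. Solving for -50 gives fertilizer = 4, within [1, 7].

set fertilizer = 4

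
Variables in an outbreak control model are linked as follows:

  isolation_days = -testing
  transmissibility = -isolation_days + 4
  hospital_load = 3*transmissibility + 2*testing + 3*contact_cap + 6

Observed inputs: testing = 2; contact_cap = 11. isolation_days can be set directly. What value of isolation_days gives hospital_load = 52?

isolation_days = 1

Intervening on isolation_days fixes its value directly, overriding its dependence on testing.
Substituting into the hospital_load equation gives hospital_load = -3*isolation_days + 55.
Solve -3*isolation_days + 55 = 52: isolation_days = (52 - 55) / -3 = 1.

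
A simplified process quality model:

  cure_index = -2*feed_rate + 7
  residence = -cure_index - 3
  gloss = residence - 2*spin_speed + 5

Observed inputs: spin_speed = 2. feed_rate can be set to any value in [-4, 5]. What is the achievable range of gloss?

-17 to 1

Substituting into the residence equation gives residence = 2*feed_rate - 10.
Substituting into the gloss equation gives gloss = 2*feed_rate - 9.
Linear in feed_rate, so extremes are at the endpoints: feed_rate = -4 gives gloss = -17; feed_rate = 5 gives gloss = 1.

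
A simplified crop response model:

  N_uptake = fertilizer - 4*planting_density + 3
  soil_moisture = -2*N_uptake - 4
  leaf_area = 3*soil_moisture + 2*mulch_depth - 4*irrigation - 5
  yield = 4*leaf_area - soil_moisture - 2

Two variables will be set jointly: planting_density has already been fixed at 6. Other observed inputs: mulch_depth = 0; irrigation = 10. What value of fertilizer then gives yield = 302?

fertilizer = -3

With planting_density held at 6:
Substituting into the N_uptake equation gives N_uptake = fertilizer - 21.
soil_moisture becomes -2*fertilizer + 38.
This gives leaf_area = -6*fertilizer + 69.
Substituting into the yield equation gives yield = -22*fertilizer + 236.
Solve -22*fertilizer + 236 = 302: fertilizer = (302 - 236) / -22 = -3.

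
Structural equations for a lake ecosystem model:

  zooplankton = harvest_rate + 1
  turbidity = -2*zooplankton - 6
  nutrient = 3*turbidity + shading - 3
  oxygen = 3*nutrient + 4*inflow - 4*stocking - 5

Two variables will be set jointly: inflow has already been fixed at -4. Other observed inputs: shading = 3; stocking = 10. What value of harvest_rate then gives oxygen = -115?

With inflow held at -4:
Substituting into the turbidity equation gives turbidity = -2*harvest_rate - 8.
Substituting into the nutrient equation gives nutrient = -6*harvest_rate - 24.
This gives oxygen = -18*harvest_rate - 133.
Solve -18*harvest_rate - 133 = -115: harvest_rate = (-115 + 133) / -18 = -1.

harvest_rate = -1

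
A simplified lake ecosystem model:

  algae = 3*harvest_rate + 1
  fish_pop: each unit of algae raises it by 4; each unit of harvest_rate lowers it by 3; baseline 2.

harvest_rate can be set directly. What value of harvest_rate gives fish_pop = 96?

Substituting into the fish_pop equation gives fish_pop = 9*harvest_rate + 6.
Solve 9*harvest_rate + 6 = 96: harvest_rate = (96 - 6) / 9 = 10.

harvest_rate = 10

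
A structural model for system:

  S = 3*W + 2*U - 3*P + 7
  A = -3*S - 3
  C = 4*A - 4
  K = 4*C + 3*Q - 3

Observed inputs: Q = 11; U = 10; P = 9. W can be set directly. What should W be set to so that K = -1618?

W = 11

Substituting into the S equation gives S = 3*W.
Substituting into the A equation gives A = -9*W - 3.
C becomes -36*W - 16.
Substituting into the K equation gives K = -144*W - 34.
Solve -144*W - 34 = -1618: W = (-1618 + 34) / -144 = 11.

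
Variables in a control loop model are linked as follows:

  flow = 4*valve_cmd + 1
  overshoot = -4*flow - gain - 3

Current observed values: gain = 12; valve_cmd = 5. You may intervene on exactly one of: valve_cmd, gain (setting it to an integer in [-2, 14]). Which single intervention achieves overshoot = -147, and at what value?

set valve_cmd = 8

Intervening on valve_cmd: with other inputs at their observed values, overshoot = -16*valve_cmd - 19. Solving for -147 gives valve_cmd = 8, within [-2, 14].
Intervening on gain: overshoot = -gain - 87. Reaching -147 requires gain = 60, outside [-2, 14].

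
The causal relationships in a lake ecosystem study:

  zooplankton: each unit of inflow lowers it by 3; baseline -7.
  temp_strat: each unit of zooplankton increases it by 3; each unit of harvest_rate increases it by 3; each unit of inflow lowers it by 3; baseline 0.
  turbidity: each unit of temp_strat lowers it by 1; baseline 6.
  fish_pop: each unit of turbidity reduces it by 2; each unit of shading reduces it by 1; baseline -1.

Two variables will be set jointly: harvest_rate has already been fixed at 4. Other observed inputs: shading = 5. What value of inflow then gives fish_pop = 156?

With harvest_rate held at 4:
Substituting into the temp_strat equation gives temp_strat = -12*inflow - 9.
turbidity becomes 12*inflow + 15.
This gives fish_pop = -24*inflow - 36.
Solve -24*inflow - 36 = 156: inflow = (156 + 36) / -24 = -8.

inflow = -8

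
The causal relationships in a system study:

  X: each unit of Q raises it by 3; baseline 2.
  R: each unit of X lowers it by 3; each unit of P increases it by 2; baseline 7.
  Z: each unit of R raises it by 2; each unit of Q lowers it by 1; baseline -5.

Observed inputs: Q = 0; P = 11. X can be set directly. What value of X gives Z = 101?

Intervening on X fixes its value directly, overriding its dependence on Q.
Substituting into the R equation gives R = -3*X + 29.
So Z = -6*X + 53.
Solve -6*X + 53 = 101: X = (101 - 53) / -6 = -8.

X = -8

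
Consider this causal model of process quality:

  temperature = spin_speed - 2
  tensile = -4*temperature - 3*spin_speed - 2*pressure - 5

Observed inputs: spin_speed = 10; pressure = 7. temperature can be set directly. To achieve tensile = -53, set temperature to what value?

temperature = 1

Intervening on temperature fixes its value directly, overriding its dependence on spin_speed.
Substituting into the tensile equation gives tensile = -4*temperature - 49.
Solve -4*temperature - 49 = -53: temperature = (-53 + 49) / -4 = 1.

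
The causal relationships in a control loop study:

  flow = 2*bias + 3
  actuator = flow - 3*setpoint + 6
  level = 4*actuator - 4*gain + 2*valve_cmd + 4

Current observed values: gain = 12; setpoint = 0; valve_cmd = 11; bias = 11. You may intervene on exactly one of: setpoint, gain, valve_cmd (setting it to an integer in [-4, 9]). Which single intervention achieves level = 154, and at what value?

Intervening on setpoint: level = -12*setpoint + 102. Reaching 154 requires setpoint = -13/3, not an integer.
Intervening on gain: with other inputs at their observed values, level = -4*gain + 150. Solving for 154 gives gain = -1, within [-4, 9].
Intervening on valve_cmd: level = 2*valve_cmd + 80. Reaching 154 requires valve_cmd = 37, outside [-4, 9].

set gain = -1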